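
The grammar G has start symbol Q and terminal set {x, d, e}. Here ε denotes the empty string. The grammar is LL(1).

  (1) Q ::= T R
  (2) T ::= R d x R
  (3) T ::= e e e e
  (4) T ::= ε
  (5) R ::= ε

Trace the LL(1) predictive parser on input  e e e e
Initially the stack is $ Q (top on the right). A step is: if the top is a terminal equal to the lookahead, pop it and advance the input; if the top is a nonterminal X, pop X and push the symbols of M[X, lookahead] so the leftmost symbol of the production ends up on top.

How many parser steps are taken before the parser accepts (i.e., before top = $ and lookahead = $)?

     Stack        Input      Action
  1  $ Q          e e e e $  expand Q ::= T R
  2  $ R T        e e e e $  expand T ::= e e e e
  3  $ R e e e e  e e e e $  match e
  4  $ R e e e    e e e $    match e
  5  $ R e e      e e $      match e
  6  $ R e        e $        match e
  7  $ R          $          expand R ::= ε
Accept reached after 7 steps.

7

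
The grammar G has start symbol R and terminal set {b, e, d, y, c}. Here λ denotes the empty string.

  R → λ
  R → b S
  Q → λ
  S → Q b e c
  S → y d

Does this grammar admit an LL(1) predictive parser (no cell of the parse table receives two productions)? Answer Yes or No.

Yes

FIRST(R) = {λ, b}
FIRST(Q) = {λ}
FIRST(S) = {b, y}
FOLLOW(R) = {$}
FOLLOW(Q) = {b}
FOLLOW(S) = {$}
Each cell of M receives at most one production.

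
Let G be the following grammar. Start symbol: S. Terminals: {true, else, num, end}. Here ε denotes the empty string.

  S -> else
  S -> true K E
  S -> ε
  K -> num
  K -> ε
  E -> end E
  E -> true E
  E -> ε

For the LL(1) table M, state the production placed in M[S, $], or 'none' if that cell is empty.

S -> ε

FIRST(S): from S->else we get {else}; from S->true K E we get {true}; from S->ε we get {ε}. So FIRST(S) = {ε, else, true}.
FIRST(K): from K->num we get {num}; from K->ε we get {ε}. So FIRST(K) = {ε, num}.
FIRST(E): from E->end E we get {end}; from E->true E we get {true}; from E->ε we get {ε}. So FIRST(E) = {ε, end, true}.
FOLLOW(S) includes $ since S is the start symbol.
FOLLOW(S): S appears on no right-hand side. Thus FOLLOW(S) = {$}.
For S -> else: FIRST(else) = {else}, so it goes in M[S, t] for t ∈ {else}.
For S -> true K E: FIRST(true K E) = {true}, so it goes in M[S, t] for t ∈ {true}.
For S -> ε: FIRST(ε) = {ε}, so it goes in M[S, t] for t ∈ {}; since ε ∈ FIRST, also for every t ∈ FOLLOW(S) = {$}.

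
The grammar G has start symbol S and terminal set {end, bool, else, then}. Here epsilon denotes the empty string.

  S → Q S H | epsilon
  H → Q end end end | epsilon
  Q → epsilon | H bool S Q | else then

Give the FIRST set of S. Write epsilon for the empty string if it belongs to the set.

{epsilon, bool, else, end}

FIRST(S): from S→Q S H we get {epsilon, bool, else, end}; from S→epsilon we get {epsilon}. So FIRST(S) = {epsilon, bool, else, end}.
FIRST(H): from H→Q end end end we get {bool, else, end}; from H→epsilon we get {epsilon}. So FIRST(H) = {epsilon, bool, else, end}.
FIRST(Q): from Q→epsilon we get {epsilon}; from Q→H bool S Q we get {bool, else, end}; from Q→else then we get {else}. So FIRST(Q) = {epsilon, bool, else, end}.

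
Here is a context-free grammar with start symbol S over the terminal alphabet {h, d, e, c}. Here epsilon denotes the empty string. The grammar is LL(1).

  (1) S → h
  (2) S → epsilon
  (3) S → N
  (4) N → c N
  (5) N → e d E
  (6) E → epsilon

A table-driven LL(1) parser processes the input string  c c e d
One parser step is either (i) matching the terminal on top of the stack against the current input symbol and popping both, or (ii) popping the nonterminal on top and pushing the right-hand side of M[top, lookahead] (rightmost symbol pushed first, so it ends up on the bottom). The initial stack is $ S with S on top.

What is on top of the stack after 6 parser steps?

step 1: stack=$ S  input=c c e d $  — expand S → N
step 2: stack=$ N  input=c c e d $  — expand N → c N
step 3: stack=$ N c  input=c c e d $  — match c
step 4: stack=$ N  input=c e d $  — expand N → c N
step 5: stack=$ N c  input=c e d $  — match c
step 6: stack=$ N  input=e d $  — expand N → e d E
Stack after step 6: $ E d e (top = e).

e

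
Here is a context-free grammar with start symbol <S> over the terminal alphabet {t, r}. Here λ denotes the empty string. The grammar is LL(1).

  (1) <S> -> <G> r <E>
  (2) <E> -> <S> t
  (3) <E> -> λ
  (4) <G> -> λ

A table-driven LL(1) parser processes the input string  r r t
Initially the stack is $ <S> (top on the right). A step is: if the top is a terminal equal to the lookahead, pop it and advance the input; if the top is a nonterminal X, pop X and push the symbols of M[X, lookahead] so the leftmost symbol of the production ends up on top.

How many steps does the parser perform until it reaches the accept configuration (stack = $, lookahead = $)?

     Stack          Input    Action
  1  $ <S>          r r t $  expand <S> -> <G> r <E>
  2  $ <E> r <G>    r r t $  expand <G> -> λ
  3  $ <E> r        r r t $  match r
  4  $ <E>          r t $    expand <E> -> <S> t
  5  $ t <S>        r t $    expand <S> -> <G> r <E>
  6  $ t <E> r <G>  r t $    expand <G> -> λ
  7  $ t <E> r      r t $    match r
  8  $ t <E>        t $      expand <E> -> λ
  9  $ t            t $      match t
Accept reached after 9 steps.

9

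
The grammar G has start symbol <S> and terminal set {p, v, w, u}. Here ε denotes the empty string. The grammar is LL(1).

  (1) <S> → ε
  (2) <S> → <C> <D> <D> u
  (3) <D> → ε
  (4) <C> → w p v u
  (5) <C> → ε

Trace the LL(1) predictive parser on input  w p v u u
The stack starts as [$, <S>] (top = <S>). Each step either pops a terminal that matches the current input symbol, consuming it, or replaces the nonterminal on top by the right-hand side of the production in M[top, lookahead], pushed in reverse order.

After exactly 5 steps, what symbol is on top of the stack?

u

step 1: stack=$ <S>  input=w p v u u $  — expand <S> → <C> <D> <D> u
step 2: stack=$ u <D> <D> <C>  input=w p v u u $  — expand <C> → w p v u
step 3: stack=$ u <D> <D> u v p w  input=w p v u u $  — match w
step 4: stack=$ u <D> <D> u v p  input=p v u u $  — match p
step 5: stack=$ u <D> <D> u v  input=v u u $  — match v
Stack after step 5: $ u <D> <D> u (top = u).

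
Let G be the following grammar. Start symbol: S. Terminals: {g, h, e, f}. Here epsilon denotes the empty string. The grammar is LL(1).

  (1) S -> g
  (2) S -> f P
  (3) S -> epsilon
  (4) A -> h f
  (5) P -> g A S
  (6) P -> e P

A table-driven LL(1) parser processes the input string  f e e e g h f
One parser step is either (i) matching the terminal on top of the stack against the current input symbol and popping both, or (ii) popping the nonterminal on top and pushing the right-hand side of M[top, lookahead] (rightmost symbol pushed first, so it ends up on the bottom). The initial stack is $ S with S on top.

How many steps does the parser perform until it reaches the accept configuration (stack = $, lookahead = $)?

step 1: stack=$ S  input=f e e e g h f $  — expand S -> f P
step 2: stack=$ P f  input=f e e e g h f $  — match f
step 3: stack=$ P  input=e e e g h f $  — expand P -> e P
step 4: stack=$ P e  input=e e e g h f $  — match e
step 5: stack=$ P  input=e e g h f $  — expand P -> e P
step 6: stack=$ P e  input=e e g h f $  — match e
step 7: stack=$ P  input=e g h f $  — expand P -> e P
step 8: stack=$ P e  input=e g h f $  — match e
step 9: stack=$ P  input=g h f $  — expand P -> g A S
step 10: stack=$ S A g  input=g h f $  — match g
step 11: stack=$ S A  input=h f $  — expand A -> h f
step 12: stack=$ S f h  input=h f $  — match h
step 13: stack=$ S f  input=f $  — match f
step 14: stack=$ S  input=$  — expand S -> epsilon
Accept reached after 14 steps.

14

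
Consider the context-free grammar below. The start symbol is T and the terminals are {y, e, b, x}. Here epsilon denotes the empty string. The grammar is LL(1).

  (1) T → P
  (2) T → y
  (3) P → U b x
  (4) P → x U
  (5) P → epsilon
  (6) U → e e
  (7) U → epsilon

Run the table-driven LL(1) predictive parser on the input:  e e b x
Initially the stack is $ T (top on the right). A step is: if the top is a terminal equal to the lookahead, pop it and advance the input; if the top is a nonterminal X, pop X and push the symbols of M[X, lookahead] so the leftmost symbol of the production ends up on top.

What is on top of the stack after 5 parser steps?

b

     Stack      Input      Action
  1  $ T        e e b x $  expand T → P
  2  $ P        e e b x $  expand P → U b x
  3  $ x b U    e e b x $  expand U → e e
  4  $ x b e e  e e b x $  match e
  5  $ x b e    e b x $    match e
Stack after step 5: $ x b (top = b).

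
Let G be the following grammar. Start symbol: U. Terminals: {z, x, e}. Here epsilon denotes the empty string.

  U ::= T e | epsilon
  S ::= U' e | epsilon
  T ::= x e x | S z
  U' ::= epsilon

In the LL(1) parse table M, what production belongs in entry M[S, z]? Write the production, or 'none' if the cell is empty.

S ::= epsilon

FIRST(U') = {epsilon}
FIRST(S) = {epsilon, e}  (via U' e)
FIRST(T) = {e, x, z}  (via S z)
FIRST(U) = {epsilon, e, x, z}  (via T e)
FOLLOW(U) includes $ since U is the start symbol.
FOLLOW(S): in T::=S z, S is followed by z with FIRST {z}. Thus FOLLOW(S) = {z}.
For S ::= U' e: FIRST(U' e) = {e}, so it goes in M[S, t] for t ∈ {e}.
For S ::= epsilon: FIRST(epsilon) = {epsilon}, so it goes in M[S, t] for t ∈ {}; since epsilon ∈ FIRST, also for every t ∈ FOLLOW(S) = {z}.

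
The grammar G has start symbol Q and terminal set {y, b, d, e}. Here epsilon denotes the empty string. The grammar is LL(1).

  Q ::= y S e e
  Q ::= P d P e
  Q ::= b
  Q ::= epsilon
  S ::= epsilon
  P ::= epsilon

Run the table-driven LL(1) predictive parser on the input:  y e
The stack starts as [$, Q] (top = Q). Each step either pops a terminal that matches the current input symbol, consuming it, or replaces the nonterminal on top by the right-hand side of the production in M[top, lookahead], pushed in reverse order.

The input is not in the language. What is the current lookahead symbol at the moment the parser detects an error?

$

step 1: stack=$ Q  input=y e $  — expand Q ::= y S e e
step 2: stack=$ e e S y  input=y e $  — match y
step 3: stack=$ e e S  input=e $  — expand S ::= epsilon
step 4: stack=$ e e  input=e $  — match e
step 5: stack=$ e  input=$  — error: top is terminal e but lookahead is $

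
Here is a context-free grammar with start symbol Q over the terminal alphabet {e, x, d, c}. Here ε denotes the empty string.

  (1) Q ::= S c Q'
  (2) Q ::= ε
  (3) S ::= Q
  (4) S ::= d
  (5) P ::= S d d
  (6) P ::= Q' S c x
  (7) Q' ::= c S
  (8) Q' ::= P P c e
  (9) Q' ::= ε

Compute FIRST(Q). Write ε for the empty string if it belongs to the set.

{ε, c, d}

FIRST(Q): from Q::=S c Q' we get {c, d}; from Q::=ε we get {ε}. So FIRST(Q) = {ε, c, d}.
FIRST(S): from S::=Q we get {ε, c, d}; from S::=d we get {d}. So FIRST(S) = {ε, c, d}.
FIRST(P): from P::=S d d we get {c, d}; from P::=Q' S c x we get {c, d}. So FIRST(P) = {c, d}.
FIRST(Q'): from Q'::=c S we get {c}; from Q'::=P P c e we get {c, d}; from Q'::=ε we get {ε}. So FIRST(Q') = {ε, c, d}.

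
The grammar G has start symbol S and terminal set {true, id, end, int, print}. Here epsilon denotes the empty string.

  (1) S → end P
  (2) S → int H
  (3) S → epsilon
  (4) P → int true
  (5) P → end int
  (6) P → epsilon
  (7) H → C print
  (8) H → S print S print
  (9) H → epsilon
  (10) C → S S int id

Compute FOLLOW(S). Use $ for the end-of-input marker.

FIRST(S): from S→end P we get {end}; from S→int H we get {int}; from S→epsilon we get {epsilon}. So FIRST(S) = {epsilon, end, int}.
FIRST(P): from P→int true we get {int}; from P→end int we get {end}; from P→epsilon we get {epsilon}. So FIRST(P) = {epsilon, end, int}.
FIRST(C): from C→S S int id we get {end, int}. So FIRST(C) = {end, int}.
FIRST(H): from H→C print we get {end, int}; from H→S print S print we get {end, int, print}; from H→epsilon we get {epsilon}. So FIRST(H) = {epsilon, end, int, print}.
FOLLOW(S) includes $ since S is the start symbol.
FOLLOW(S): in H→S print S print (occurrence 1), S is followed by print S print with FIRST {print}; in H→S print S print (occurrence 2), S is followed by print with FIRST {print}; in C→S S int id (occurrence 1), S is followed by S int id with FIRST {end, int}; in C→S S int id (occurrence 2), S is followed by int id with FIRST {int}. Thus FOLLOW(S) = {$, end, int, print}.
FOLLOW(P): in S→end P, the suffix after P is empty, so FOLLOW(P) ⊇ FOLLOW(S) = {$, end, int, print}. Thus FOLLOW(P) = {$, end, int, print}.
FOLLOW(H): in S→int H, the suffix after H is empty, so FOLLOW(H) ⊇ FOLLOW(S) = {$, end, int, print}. Thus FOLLOW(H) = {$, end, int, print}.
FOLLOW(C): in H→C print, C is followed by print with FIRST {print}. Thus FOLLOW(C) = {print}.

{$, end, int, print}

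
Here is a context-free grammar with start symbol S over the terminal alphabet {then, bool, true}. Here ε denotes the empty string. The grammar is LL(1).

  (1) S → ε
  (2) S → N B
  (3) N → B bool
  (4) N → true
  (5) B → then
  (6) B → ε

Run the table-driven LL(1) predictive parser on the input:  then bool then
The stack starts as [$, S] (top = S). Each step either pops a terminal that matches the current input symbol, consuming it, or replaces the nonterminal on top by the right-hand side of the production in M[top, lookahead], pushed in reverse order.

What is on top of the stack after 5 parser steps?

step 1: stack=$ S  input=then bool then $  — expand S → N B
step 2: stack=$ B N  input=then bool then $  — expand N → B bool
step 3: stack=$ B bool B  input=then bool then $  — expand B → then
step 4: stack=$ B bool then  input=then bool then $  — match then
step 5: stack=$ B bool  input=bool then $  — match bool
Stack after step 5: $ B (top = B).

B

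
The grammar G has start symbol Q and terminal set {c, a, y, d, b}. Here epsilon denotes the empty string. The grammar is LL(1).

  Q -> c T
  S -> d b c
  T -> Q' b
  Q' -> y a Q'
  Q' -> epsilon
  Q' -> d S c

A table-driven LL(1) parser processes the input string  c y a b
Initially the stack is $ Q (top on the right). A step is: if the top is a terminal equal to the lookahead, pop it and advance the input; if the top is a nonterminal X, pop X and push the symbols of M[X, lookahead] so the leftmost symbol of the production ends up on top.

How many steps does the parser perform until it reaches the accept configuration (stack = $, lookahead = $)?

8

     Stack       Input      Action
  1  $ Q         c y a b $  expand Q -> c T
  2  $ T c       c y a b $  match c
  3  $ T         y a b $    expand T -> Q' b
  4  $ b Q'      y a b $    expand Q' -> y a Q'
  5  $ b Q' a y  y a b $    match y
  6  $ b Q' a    a b $      match a
  7  $ b Q'      b $        expand Q' -> epsilon
  8  $ b         b $        match b
Accept reached after 8 steps.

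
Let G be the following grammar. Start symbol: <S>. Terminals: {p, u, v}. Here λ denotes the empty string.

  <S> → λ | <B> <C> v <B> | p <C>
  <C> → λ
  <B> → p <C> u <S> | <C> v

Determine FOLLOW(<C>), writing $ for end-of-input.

FIRST(<C>) = {λ}
FIRST(<B>) = {p, v}  (via <C> v)
FIRST(<S>) = {λ, p, v}  (via <B> <C> v <B>)
FOLLOW(<S>) includes $ since <S> is the start symbol.
FOLLOW(<S>): in <B>→p <C> u <S>, the suffix after <S> is empty, so FOLLOW(<S>) ⊇ FOLLOW(<B>) = {$, v}. Thus FOLLOW(<S>) = {$, v}.
FOLLOW(<C>): in <S>→<B> <C> v <B>, <C> is followed by v <B> with FIRST {v}; in <S>→p <C>, the suffix after <C> is empty, so FOLLOW(<C>) ⊇ FOLLOW(<S>) = {$, v}; in <B>→p <C> u <S>, <C> is followed by u <S> with FIRST {u}; in <B>→<C> v, <C> is followed by v with FIRST {v}. Thus FOLLOW(<C>) = {$, u, v}.
FOLLOW(<B>): in <S>→<B> <C> v <B> (occurrence 1), <B> is followed by <C> v <B> with FIRST {v}; in <S>→<B> <C> v <B> (occurrence 2), the suffix after <B> is empty, so FOLLOW(<B>) ⊇ FOLLOW(<S>) = {$, v}. Thus FOLLOW(<B>) = {$, v}.

{$, u, v}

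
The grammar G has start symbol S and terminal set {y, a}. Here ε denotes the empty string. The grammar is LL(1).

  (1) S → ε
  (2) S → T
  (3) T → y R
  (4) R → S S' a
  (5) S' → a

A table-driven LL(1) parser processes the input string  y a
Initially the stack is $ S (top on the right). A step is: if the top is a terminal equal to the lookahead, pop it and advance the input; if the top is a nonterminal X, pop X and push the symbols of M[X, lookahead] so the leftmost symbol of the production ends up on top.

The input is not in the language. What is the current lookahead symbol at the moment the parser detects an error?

     Stack     Input  Action
  1  $ S       y a $  expand S → T
  2  $ T       y a $  expand T → y R
  3  $ R y     y a $  match y
  4  $ R       a $    expand R → S S' a
  5  $ a S' S  a $    expand S → ε
  6  $ a S'    a $    expand S' → a
  7  $ a a     a $    match a
  8  $ a       $      error: top is terminal a but lookahead is $

$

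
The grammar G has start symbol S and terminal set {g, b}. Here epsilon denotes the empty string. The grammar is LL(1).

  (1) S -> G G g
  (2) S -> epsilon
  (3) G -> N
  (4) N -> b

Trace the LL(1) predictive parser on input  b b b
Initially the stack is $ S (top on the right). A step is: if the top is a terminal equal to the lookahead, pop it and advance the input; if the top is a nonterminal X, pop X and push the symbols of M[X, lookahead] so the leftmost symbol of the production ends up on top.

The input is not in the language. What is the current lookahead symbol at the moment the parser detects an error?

b

step 1: stack=$ S  input=b b b $  — expand S -> G G g
step 2: stack=$ g G G  input=b b b $  — expand G -> N
step 3: stack=$ g G N  input=b b b $  — expand N -> b
step 4: stack=$ g G b  input=b b b $  — match b
step 5: stack=$ g G  input=b b $  — expand G -> N
step 6: stack=$ g N  input=b b $  — expand N -> b
step 7: stack=$ g b  input=b b $  — match b
step 8: stack=$ g  input=b $  — error: top is terminal g but lookahead is b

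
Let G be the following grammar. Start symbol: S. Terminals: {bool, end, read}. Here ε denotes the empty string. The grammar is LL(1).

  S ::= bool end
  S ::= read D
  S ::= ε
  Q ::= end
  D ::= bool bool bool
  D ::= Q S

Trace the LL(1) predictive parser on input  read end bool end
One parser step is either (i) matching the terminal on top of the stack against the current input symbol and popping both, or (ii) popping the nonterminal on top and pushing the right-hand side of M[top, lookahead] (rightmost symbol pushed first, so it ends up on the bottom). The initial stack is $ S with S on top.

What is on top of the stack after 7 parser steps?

end

step 1: stack=$ S  input=read end bool end $  — expand S ::= read D
step 2: stack=$ D read  input=read end bool end $  — match read
step 3: stack=$ D  input=end bool end $  — expand D ::= Q S
step 4: stack=$ S Q  input=end bool end $  — expand Q ::= end
step 5: stack=$ S end  input=end bool end $  — match end
step 6: stack=$ S  input=bool end $  — expand S ::= bool end
step 7: stack=$ end bool  input=bool end $  — match bool
Stack after step 7: $ end (top = end).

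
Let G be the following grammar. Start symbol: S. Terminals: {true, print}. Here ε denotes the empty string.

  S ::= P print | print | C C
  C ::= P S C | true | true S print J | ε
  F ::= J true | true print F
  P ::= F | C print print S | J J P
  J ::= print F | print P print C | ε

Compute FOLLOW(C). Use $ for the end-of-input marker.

FIRST(J) = {ε, print}
FIRST(F) = {print, true}  (via J true)
FIRST(S) = {ε, print, true}  (via P print, C C)
FIRST(C) = {ε, print, true}  (via P S C)
FIRST(P) = {print, true}  (via F, C print print S, J J P)
FOLLOW(S) includes $ since S is the start symbol.
FOLLOW(S): in C::=P S C, S is followed by C with FIRST {ε, print, true}; in C::=P S C, the suffix after S is nullable, so FOLLOW(S) ⊇ FOLLOW(C) = {$, print, true}; in C::=true S print J, S is followed by print J with FIRST {print}; in P::=C print print S, the suffix after S is empty, so FOLLOW(S) ⊇ FOLLOW(P) = {$, print, true}. Thus FOLLOW(S) = {$, print, true}.
FOLLOW(C): in S::=C C (occurrence 1), C is followed by C with FIRST {ε, print, true}; in S::=C C (occurrence 1), the suffix after C is nullable, so FOLLOW(C) ⊇ FOLLOW(S) = {$, print, true}; in S::=C C (occurrence 2), the suffix after C is empty, so FOLLOW(C) ⊇ FOLLOW(S) = {$, print, true}; in C::=P S C, the suffix after C is empty (adds nothing new); in P::=C print print S, C is followed by print print S with FIRST {print}; in J::=print P print C, the suffix after C is empty, so FOLLOW(C) ⊇ FOLLOW(J) = {$, print, true}. Thus FOLLOW(C) = {$, print, true}.
FOLLOW(P): in S::=P print, P is followed by print with FIRST {print}; in C::=P S C, P is followed by S C with FIRST {ε, print, true}; in C::=P S C, the suffix after P is nullable, so FOLLOW(P) ⊇ FOLLOW(C) = {$, print, true}; in P::=J J P, the suffix after P is empty (adds nothing new); in J::=print P print C, P is followed by print C with FIRST {print}. Thus FOLLOW(P) = {$, print, true}.
FOLLOW(J): in C::=true S print J, the suffix after J is empty, so FOLLOW(J) ⊇ FOLLOW(C) = {$, print, true}; in F::=J true, J is followed by true with FIRST {true}; in P::=J J P (occurrence 1), J is followed by J P with FIRST {print, true}; in P::=J J P (occurrence 2), J is followed by P with FIRST {print, true}. Thus FOLLOW(J) = {$, print, true}.
FOLLOW(F): in F::=true print F, the suffix after F is empty (adds nothing new); in P::=F, the suffix after F is empty, so FOLLOW(F) ⊇ FOLLOW(P) = {$, print, true}; in J::=print F, the suffix after F is empty, so FOLLOW(F) ⊇ FOLLOW(J) = {$, print, true}. Thus FOLLOW(F) = {$, print, true}.

{$, print, true}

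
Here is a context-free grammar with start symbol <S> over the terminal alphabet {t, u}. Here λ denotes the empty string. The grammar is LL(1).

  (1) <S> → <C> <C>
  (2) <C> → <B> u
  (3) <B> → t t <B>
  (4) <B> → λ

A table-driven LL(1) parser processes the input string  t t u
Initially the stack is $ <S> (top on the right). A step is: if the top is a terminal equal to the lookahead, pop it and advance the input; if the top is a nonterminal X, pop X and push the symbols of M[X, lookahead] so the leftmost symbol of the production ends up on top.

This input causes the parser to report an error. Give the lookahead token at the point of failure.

$

     Stack            Input    Action
  1  $ <S>            t t u $  expand <S> → <C> <C>
  2  $ <C> <C>        t t u $  expand <C> → <B> u
  3  $ <C> u <B>      t t u $  expand <B> → t t <B>
  4  $ <C> u <B> t t  t t u $  match t
  5  $ <C> u <B> t    t u $    match t
  6  $ <C> u <B>      u $      expand <B> → λ
  7  $ <C> u          u $      match u
  8  $ <C>            $        error: M[<C>, $] is empty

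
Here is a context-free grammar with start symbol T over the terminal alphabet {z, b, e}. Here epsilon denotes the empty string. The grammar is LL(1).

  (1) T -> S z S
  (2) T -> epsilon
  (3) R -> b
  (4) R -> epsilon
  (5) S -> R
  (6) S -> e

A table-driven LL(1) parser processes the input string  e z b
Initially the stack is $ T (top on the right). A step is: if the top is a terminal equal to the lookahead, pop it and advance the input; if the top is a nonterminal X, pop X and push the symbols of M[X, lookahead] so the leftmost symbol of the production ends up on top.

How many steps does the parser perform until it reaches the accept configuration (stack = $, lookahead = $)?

step 1: stack=$ T  input=e z b $  — expand T -> S z S
step 2: stack=$ S z S  input=e z b $  — expand S -> e
step 3: stack=$ S z e  input=e z b $  — match e
step 4: stack=$ S z  input=z b $  — match z
step 5: stack=$ S  input=b $  — expand S -> R
step 6: stack=$ R  input=b $  — expand R -> b
step 7: stack=$ b  input=b $  — match b
Accept reached after 7 steps.

7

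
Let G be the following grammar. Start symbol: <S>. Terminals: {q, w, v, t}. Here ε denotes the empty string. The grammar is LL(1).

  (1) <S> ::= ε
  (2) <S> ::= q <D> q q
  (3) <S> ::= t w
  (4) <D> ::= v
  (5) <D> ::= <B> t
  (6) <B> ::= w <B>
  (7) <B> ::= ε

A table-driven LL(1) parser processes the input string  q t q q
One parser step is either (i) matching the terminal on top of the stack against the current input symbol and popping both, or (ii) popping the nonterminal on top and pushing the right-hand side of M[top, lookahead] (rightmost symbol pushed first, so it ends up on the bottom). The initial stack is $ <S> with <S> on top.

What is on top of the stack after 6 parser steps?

q

     Stack        Input      Action
  1  $ <S>        q t q q $  expand <S> ::= q <D> q q
  2  $ q q <D> q  q t q q $  match q
  3  $ q q <D>    t q q $    expand <D> ::= <B> t
  4  $ q q t <B>  t q q $    expand <B> ::= ε
  5  $ q q t      t q q $    match t
  6  $ q q        q q $      match q
Stack after step 6: $ q (top = q).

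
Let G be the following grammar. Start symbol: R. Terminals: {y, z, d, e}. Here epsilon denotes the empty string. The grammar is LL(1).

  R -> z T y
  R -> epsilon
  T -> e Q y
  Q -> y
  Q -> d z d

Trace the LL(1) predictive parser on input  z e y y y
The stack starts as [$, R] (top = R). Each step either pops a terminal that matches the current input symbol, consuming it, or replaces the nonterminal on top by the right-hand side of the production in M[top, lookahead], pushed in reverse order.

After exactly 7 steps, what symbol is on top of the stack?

y

step 1: stack=$ R  input=z e y y y $  — expand R -> z T y
step 2: stack=$ y T z  input=z e y y y $  — match z
step 3: stack=$ y T  input=e y y y $  — expand T -> e Q y
step 4: stack=$ y y Q e  input=e y y y $  — match e
step 5: stack=$ y y Q  input=y y y $  — expand Q -> y
step 6: stack=$ y y y  input=y y y $  — match y
step 7: stack=$ y y  input=y y $  — match y
Stack after step 7: $ y (top = y).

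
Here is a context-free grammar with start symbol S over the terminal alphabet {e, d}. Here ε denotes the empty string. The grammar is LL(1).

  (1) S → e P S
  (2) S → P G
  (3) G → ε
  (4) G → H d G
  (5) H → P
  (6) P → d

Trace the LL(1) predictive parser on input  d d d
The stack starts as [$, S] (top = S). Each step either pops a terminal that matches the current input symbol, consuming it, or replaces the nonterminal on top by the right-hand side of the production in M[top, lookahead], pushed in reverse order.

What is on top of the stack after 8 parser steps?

step 1: stack=$ S  input=d d d $  — expand S → P G
step 2: stack=$ G P  input=d d d $  — expand P → d
step 3: stack=$ G d  input=d d d $  — match d
step 4: stack=$ G  input=d d $  — expand G → H d G
step 5: stack=$ G d H  input=d d $  — expand H → P
step 6: stack=$ G d P  input=d d $  — expand P → d
step 7: stack=$ G d d  input=d d $  — match d
step 8: stack=$ G d  input=d $  — match d
Stack after step 8: $ G (top = G).

G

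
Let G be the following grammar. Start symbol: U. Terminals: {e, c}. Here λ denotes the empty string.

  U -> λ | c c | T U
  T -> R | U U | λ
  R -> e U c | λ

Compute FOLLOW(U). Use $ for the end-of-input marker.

{$, c, e}

FIRST(R) = {λ, e}
FIRST(U) = {λ, c, e}  (via T U)
FIRST(T) = {λ, c, e}  (via R, U U)
FOLLOW(U) includes $ since U is the start symbol.
FOLLOW(U): in U->T U, the suffix after U is empty (adds nothing new); in T->U U (occurrence 1), U is followed by U with FIRST {λ, c, e}; in T->U U (occurrence 1), the suffix after U is nullable, so FOLLOW(U) ⊇ FOLLOW(T) = {$, c, e}; in T->U U (occurrence 2), the suffix after U is empty, so FOLLOW(U) ⊇ FOLLOW(T) = {$, c, e}; in R->e U c, U is followed by c with FIRST {c}. Thus FOLLOW(U) = {$, c, e}.
FOLLOW(T): in U->T U, T is followed by U with FIRST {λ, c, e}; in U->T U, the suffix after T is nullable, so FOLLOW(T) ⊇ FOLLOW(U) = {$, c, e}. Thus FOLLOW(T) = {$, c, e}.
FOLLOW(R): in T->R, the suffix after R is empty, so FOLLOW(R) ⊇ FOLLOW(T) = {$, c, e}. Thus FOLLOW(R) = {$, c, e}.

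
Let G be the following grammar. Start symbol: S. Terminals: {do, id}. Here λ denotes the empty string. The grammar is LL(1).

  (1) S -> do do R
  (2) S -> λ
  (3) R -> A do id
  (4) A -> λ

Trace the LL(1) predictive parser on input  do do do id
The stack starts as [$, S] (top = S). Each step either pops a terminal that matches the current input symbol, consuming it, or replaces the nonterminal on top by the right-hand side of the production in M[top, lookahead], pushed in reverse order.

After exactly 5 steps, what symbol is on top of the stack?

do

     Stack      Input          Action
  1  $ S        do do do id $  expand S -> do do R
  2  $ R do do  do do do id $  match do
  3  $ R do     do do id $     match do
  4  $ R        do id $        expand R -> A do id
  5  $ id do A  do id $        expand A -> λ
Stack after step 5: $ id do (top = do).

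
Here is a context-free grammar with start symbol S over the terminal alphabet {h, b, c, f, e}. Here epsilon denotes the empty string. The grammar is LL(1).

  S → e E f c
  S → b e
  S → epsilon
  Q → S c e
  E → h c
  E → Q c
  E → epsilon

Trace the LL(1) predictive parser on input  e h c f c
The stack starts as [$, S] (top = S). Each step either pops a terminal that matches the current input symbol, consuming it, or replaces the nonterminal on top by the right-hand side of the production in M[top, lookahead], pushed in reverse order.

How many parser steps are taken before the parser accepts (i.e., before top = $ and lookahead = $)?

     Stack      Input        Action
  1  $ S        e h c f c $  expand S → e E f c
  2  $ c f E e  e h c f c $  match e
  3  $ c f E    h c f c $    expand E → h c
  4  $ c f c h  h c f c $    match h
  5  $ c f c    c f c $      match c
  6  $ c f      f c $        match f
  7  $ c        c $          match c
Accept reached after 7 steps.

7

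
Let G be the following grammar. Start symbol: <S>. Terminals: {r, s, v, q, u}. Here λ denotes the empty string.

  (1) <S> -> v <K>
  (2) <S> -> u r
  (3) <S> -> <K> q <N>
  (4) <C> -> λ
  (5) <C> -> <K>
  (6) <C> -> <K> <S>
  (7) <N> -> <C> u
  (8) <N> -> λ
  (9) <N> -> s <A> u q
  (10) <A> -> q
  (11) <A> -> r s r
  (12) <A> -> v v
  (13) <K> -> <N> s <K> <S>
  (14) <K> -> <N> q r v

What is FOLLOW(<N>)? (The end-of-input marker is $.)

{$, q, s, u, v}

FIRST(<A>): from <A>->q we get {q}; from <A>->r s r we get {r}; from <A>->v v we get {v}. So FIRST(<A>) = {q, r, v}.
FIRST(<S>): from <S>->v <K> we get {v}; from <S>->u r we get {u}; from <S>-><K> q <N> we get {q, s, u}. So FIRST(<S>) = {q, s, u, v}.
FIRST(<C>): from <C>->λ we get {λ}; from <C>-><K> we get {q, s, u}; from <C>-><K> <S> we get {q, s, u}. So FIRST(<C>) = {λ, q, s, u}.
FIRST(<N>): from <N>-><C> u we get {q, s, u}; from <N>->λ we get {λ}; from <N>->s <A> u q we get {s}. So FIRST(<N>) = {λ, q, s, u}.
FIRST(<K>): from <K>-><N> s <K> <S> we get {q, s, u}; from <K>-><N> q r v we get {q, s, u}. So FIRST(<K>) = {q, s, u}.
FOLLOW(<S>) includes $ since <S> is the start symbol.
FOLLOW(<C>): in <N>-><C> u, <C> is followed by u with FIRST {u}. Thus FOLLOW(<C>) = {u}.
FOLLOW(<A>): in <N>->s <A> u q, <A> is followed by u q with FIRST {u}. Thus FOLLOW(<A>) = {u}.
FOLLOW(<S>): in <C>-><K> <S>, the suffix after <S> is empty, so FOLLOW(<S>) ⊇ FOLLOW(<C>) = {u}; in <K>-><N> s <K> <S>, the suffix after <S> is empty, so FOLLOW(<S>) ⊇ FOLLOW(<K>) = {$, q, s, u, v}. Thus FOLLOW(<S>) = {$, q, s, u, v}.
FOLLOW(<N>): in <S>-><K> q <N>, the suffix after <N> is empty, so FOLLOW(<N>) ⊇ FOLLOW(<S>) = {$, q, s, u, v}; in <K>-><N> s <K> <S>, <N> is followed by s <K> <S> with FIRST {s}; in <K>-><N> q r v, <N> is followed by q r v with FIRST {q}. Thus FOLLOW(<N>) = {$, q, s, u, v}.
FOLLOW(<K>): in <S>->v <K>, the suffix after <K> is empty, so FOLLOW(<K>) ⊇ FOLLOW(<S>) = {$, q, s, u, v}; in <S>-><K> q <N>, <K> is followed by q <N> with FIRST {q}; in <C>-><K>, the suffix after <K> is empty, so FOLLOW(<K>) ⊇ FOLLOW(<C>) = {u}; in <C>-><K> <S>, <K> is followed by <S> with FIRST {q, s, u, v}; in <K>-><N> s <K> <S>, <K> is followed by <S> with FIRST {q, s, u, v}. Thus FOLLOW(<K>) = {$, q, s, u, v}.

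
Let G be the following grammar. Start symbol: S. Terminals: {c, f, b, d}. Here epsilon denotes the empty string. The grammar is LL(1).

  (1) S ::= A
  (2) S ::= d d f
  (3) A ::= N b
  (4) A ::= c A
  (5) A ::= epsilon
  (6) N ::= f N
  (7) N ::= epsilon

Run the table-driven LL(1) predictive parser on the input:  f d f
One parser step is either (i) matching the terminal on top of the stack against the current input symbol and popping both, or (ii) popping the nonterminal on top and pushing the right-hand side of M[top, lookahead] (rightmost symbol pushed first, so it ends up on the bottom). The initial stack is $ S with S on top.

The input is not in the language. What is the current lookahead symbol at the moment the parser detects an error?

     Stack    Input    Action
  1  $ S      f d f $  expand S ::= A
  2  $ A      f d f $  expand A ::= N b
  3  $ b N    f d f $  expand N ::= f N
  4  $ b N f  f d f $  match f
  5  $ b N    d f $    error: M[N, d] is empty

d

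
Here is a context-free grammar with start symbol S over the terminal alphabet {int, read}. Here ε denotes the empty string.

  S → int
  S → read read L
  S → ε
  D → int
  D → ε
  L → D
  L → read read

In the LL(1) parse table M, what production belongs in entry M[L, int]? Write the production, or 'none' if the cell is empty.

L → D

FIRST(S) = {ε, int, read}
FIRST(D) = {ε, int}
FIRST(L) = {ε, int, read}  (via D)
FOLLOW(S) includes $ since S is the start symbol.
FOLLOW(S): S appears on no right-hand side. Thus FOLLOW(S) = {$}.
FOLLOW(L): in S→read read L, the suffix after L is empty, so FOLLOW(L) ⊇ FOLLOW(S) = {$}. Thus FOLLOW(L) = {$}.
For L → D: FIRST(D) = {ε, int}, so it goes in M[L, t] for t ∈ {int}; since ε ∈ FIRST, also for every t ∈ FOLLOW(L) = {$}.
For L → read read: FIRST(read read) = {read}, so it goes in M[L, t] for t ∈ {read}.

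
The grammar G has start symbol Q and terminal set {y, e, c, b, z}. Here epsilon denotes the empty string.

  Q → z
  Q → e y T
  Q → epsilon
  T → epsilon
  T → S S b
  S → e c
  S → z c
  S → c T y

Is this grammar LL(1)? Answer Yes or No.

FIRST(Q) = {epsilon, e, z}
FIRST(T) = {epsilon, c, e, z}
FIRST(S) = {c, e, z}
FOLLOW(Q) = {$}
FOLLOW(T) = {$, y}
FOLLOW(S) = {b, c, e, z}
Each cell of M receives at most one production.

Yes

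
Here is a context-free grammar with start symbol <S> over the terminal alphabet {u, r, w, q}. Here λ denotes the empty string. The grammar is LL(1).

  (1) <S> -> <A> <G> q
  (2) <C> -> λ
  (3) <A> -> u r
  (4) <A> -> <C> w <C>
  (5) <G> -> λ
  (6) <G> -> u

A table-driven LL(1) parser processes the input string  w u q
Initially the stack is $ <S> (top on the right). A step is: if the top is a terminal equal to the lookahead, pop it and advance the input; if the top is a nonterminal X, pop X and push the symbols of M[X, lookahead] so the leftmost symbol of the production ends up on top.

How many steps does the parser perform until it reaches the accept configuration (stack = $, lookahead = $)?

8

     Stack              Input    Action
  1  $ <S>              w u q $  expand <S> -> <A> <G> q
  2  $ q <G> <A>        w u q $  expand <A> -> <C> w <C>
  3  $ q <G> <C> w <C>  w u q $  expand <C> -> λ
  4  $ q <G> <C> w      w u q $  match w
  5  $ q <G> <C>        u q $    expand <C> -> λ
  6  $ q <G>            u q $    expand <G> -> u
  7  $ q u              u q $    match u
  8  $ q                q $      match q
Accept reached after 8 steps.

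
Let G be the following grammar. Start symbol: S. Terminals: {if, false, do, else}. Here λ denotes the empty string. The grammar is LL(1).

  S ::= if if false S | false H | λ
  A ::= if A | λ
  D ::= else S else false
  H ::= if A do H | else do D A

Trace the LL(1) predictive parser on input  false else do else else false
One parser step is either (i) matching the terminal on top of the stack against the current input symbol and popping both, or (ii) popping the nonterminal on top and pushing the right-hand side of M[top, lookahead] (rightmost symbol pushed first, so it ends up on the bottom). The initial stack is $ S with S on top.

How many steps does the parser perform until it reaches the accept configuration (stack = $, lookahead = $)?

step 1: stack=$ S  input=false else do else else false $  — expand S ::= false H
step 2: stack=$ H false  input=false else do else else false $  — match false
step 3: stack=$ H  input=else do else else false $  — expand H ::= else do D A
step 4: stack=$ A D do else  input=else do else else false $  — match else
step 5: stack=$ A D do  input=do else else false $  — match do
step 6: stack=$ A D  input=else else false $  — expand D ::= else S else false
step 7: stack=$ A false else S else  input=else else false $  — match else
step 8: stack=$ A false else S  input=else false $  — expand S ::= λ
step 9: stack=$ A false else  input=else false $  — match else
step 10: stack=$ A false  input=false $  — match false
step 11: stack=$ A  input=$  — expand A ::= λ
Accept reached after 11 steps.

11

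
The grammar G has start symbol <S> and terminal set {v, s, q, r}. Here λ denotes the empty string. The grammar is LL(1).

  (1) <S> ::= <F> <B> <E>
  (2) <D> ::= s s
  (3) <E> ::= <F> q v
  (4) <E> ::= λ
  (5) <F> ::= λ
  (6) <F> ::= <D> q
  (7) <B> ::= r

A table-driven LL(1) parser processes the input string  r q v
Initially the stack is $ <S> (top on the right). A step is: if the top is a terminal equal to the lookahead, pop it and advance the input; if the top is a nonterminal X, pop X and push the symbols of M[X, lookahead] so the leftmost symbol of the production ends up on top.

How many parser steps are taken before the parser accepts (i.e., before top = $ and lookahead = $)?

8

     Stack          Input    Action
  1  $ <S>          r q v $  expand <S> ::= <F> <B> <E>
  2  $ <E> <B> <F>  r q v $  expand <F> ::= λ
  3  $ <E> <B>      r q v $  expand <B> ::= r
  4  $ <E> r        r q v $  match r
  5  $ <E>          q v $    expand <E> ::= <F> q v
  6  $ v q <F>      q v $    expand <F> ::= λ
  7  $ v q          q v $    match q
  8  $ v            v $      match v
Accept reached after 8 steps.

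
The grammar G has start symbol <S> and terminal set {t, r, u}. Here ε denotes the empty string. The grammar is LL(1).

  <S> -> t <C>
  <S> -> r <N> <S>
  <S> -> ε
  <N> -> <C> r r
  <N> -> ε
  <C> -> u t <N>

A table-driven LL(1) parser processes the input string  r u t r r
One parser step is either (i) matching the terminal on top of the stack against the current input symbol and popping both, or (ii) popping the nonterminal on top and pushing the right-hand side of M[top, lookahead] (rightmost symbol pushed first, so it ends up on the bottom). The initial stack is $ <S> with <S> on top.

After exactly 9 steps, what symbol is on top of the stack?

     Stack              Input        Action
  1  $ <S>              r u t r r $  expand <S> -> r <N> <S>
  2  $ <S> <N> r        r u t r r $  match r
  3  $ <S> <N>          u t r r $    expand <N> -> <C> r r
  4  $ <S> r r <C>      u t r r $    expand <C> -> u t <N>
  5  $ <S> r r <N> t u  u t r r $    match u
  6  $ <S> r r <N> t    t r r $      match t
  7  $ <S> r r <N>      r r $        expand <N> -> ε
  8  $ <S> r r          r r $        match r
  9  $ <S> r            r $          match r
Stack after step 9: $ <S> (top = <S>).

<S>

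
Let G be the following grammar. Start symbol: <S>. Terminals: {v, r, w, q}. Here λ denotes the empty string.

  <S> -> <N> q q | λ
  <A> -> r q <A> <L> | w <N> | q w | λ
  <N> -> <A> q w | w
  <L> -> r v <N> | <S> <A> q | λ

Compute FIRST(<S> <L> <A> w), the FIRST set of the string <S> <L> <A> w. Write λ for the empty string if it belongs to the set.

FIRST(<A>) = {λ, q, r, w}
FIRST(<N>) = {q, r, w}  (via <A> q w)
FIRST(<S>) = {λ, q, r, w}  (via <N> q q)
FIRST(<L>) = {λ, q, r, w}  (via <S> <A> q)
FIRST(<S> <L> <A> w): take FIRST of each symbol in turn, carrying on past any symbol whose FIRST contains λ; result {q, r, w}.

{q, r, w}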